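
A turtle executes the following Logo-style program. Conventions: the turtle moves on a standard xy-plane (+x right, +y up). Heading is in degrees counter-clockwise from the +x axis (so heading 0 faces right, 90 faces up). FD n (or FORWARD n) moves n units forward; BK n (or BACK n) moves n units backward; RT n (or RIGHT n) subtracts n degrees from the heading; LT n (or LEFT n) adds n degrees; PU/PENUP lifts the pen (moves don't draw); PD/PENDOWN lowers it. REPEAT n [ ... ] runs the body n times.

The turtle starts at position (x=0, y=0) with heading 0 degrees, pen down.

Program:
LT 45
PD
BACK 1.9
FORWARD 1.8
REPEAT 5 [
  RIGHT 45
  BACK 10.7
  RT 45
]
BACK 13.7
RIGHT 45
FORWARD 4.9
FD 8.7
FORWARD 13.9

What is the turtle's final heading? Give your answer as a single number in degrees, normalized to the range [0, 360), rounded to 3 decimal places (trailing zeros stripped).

Executing turtle program step by step:
Start: pos=(0,0), heading=0, pen down
LT 45: heading 0 -> 45
PD: pen down
BK 1.9: (0,0) -> (-1.344,-1.344) [heading=45, draw]
FD 1.8: (-1.344,-1.344) -> (-0.071,-0.071) [heading=45, draw]
REPEAT 5 [
  -- iteration 1/5 --
  RT 45: heading 45 -> 0
  BK 10.7: (-0.071,-0.071) -> (-10.771,-0.071) [heading=0, draw]
  RT 45: heading 0 -> 315
  -- iteration 2/5 --
  RT 45: heading 315 -> 270
  BK 10.7: (-10.771,-0.071) -> (-10.771,10.629) [heading=270, draw]
  RT 45: heading 270 -> 225
  -- iteration 3/5 --
  RT 45: heading 225 -> 180
  BK 10.7: (-10.771,10.629) -> (-0.071,10.629) [heading=180, draw]
  RT 45: heading 180 -> 135
  -- iteration 4/5 --
  RT 45: heading 135 -> 90
  BK 10.7: (-0.071,10.629) -> (-0.071,-0.071) [heading=90, draw]
  RT 45: heading 90 -> 45
  -- iteration 5/5 --
  RT 45: heading 45 -> 0
  BK 10.7: (-0.071,-0.071) -> (-10.771,-0.071) [heading=0, draw]
  RT 45: heading 0 -> 315
]
BK 13.7: (-10.771,-0.071) -> (-20.458,9.617) [heading=315, draw]
RT 45: heading 315 -> 270
FD 4.9: (-20.458,9.617) -> (-20.458,4.717) [heading=270, draw]
FD 8.7: (-20.458,4.717) -> (-20.458,-3.983) [heading=270, draw]
FD 13.9: (-20.458,-3.983) -> (-20.458,-17.883) [heading=270, draw]
Final: pos=(-20.458,-17.883), heading=270, 11 segment(s) drawn

Answer: 270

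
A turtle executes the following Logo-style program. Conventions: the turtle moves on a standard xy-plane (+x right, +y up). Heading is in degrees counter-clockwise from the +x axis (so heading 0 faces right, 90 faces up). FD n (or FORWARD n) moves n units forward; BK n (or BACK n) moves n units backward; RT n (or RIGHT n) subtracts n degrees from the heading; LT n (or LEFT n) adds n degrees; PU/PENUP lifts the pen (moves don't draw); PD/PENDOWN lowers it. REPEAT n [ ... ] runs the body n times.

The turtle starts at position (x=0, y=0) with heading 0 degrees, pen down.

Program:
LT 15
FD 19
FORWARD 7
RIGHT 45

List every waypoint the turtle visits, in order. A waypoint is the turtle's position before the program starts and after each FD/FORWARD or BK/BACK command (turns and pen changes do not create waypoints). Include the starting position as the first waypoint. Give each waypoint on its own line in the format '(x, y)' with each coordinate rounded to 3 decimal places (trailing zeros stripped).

Answer: (0, 0)
(18.353, 4.918)
(25.114, 6.729)

Derivation:
Executing turtle program step by step:
Start: pos=(0,0), heading=0, pen down
LT 15: heading 0 -> 15
FD 19: (0,0) -> (18.353,4.918) [heading=15, draw]
FD 7: (18.353,4.918) -> (25.114,6.729) [heading=15, draw]
RT 45: heading 15 -> 330
Final: pos=(25.114,6.729), heading=330, 2 segment(s) drawn
Waypoints (3 total):
(0, 0)
(18.353, 4.918)
(25.114, 6.729)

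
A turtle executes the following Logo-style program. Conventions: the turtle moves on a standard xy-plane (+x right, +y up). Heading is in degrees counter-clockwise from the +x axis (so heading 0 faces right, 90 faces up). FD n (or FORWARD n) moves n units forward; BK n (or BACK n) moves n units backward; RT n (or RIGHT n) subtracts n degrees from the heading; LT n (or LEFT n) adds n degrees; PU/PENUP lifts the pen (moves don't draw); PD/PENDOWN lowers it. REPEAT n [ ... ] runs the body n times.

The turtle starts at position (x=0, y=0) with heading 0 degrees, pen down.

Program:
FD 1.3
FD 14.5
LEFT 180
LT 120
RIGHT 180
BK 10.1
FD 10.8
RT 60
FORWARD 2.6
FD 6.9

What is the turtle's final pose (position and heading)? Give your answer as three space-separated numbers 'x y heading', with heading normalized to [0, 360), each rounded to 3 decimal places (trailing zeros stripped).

Executing turtle program step by step:
Start: pos=(0,0), heading=0, pen down
FD 1.3: (0,0) -> (1.3,0) [heading=0, draw]
FD 14.5: (1.3,0) -> (15.8,0) [heading=0, draw]
LT 180: heading 0 -> 180
LT 120: heading 180 -> 300
RT 180: heading 300 -> 120
BK 10.1: (15.8,0) -> (20.85,-8.747) [heading=120, draw]
FD 10.8: (20.85,-8.747) -> (15.45,0.606) [heading=120, draw]
RT 60: heading 120 -> 60
FD 2.6: (15.45,0.606) -> (16.75,2.858) [heading=60, draw]
FD 6.9: (16.75,2.858) -> (20.2,8.833) [heading=60, draw]
Final: pos=(20.2,8.833), heading=60, 6 segment(s) drawn

Answer: 20.2 8.833 60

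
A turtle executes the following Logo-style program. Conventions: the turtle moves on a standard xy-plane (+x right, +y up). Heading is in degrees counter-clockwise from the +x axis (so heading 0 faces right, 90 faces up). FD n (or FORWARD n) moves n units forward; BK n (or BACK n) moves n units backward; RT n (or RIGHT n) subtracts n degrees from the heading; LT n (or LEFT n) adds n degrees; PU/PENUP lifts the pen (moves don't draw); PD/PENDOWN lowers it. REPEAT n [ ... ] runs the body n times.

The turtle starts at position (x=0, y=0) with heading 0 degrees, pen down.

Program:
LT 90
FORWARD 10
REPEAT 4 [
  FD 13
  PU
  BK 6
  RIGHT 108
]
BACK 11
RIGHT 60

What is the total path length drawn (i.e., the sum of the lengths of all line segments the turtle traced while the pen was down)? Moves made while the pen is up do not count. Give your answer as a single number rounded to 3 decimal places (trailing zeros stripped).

Answer: 23

Derivation:
Executing turtle program step by step:
Start: pos=(0,0), heading=0, pen down
LT 90: heading 0 -> 90
FD 10: (0,0) -> (0,10) [heading=90, draw]
REPEAT 4 [
  -- iteration 1/4 --
  FD 13: (0,10) -> (0,23) [heading=90, draw]
  PU: pen up
  BK 6: (0,23) -> (0,17) [heading=90, move]
  RT 108: heading 90 -> 342
  -- iteration 2/4 --
  FD 13: (0,17) -> (12.364,12.983) [heading=342, move]
  PU: pen up
  BK 6: (12.364,12.983) -> (6.657,14.837) [heading=342, move]
  RT 108: heading 342 -> 234
  -- iteration 3/4 --
  FD 13: (6.657,14.837) -> (-0.984,4.32) [heading=234, move]
  PU: pen up
  BK 6: (-0.984,4.32) -> (2.543,9.174) [heading=234, move]
  RT 108: heading 234 -> 126
  -- iteration 4/4 --
  FD 13: (2.543,9.174) -> (-5.098,19.691) [heading=126, move]
  PU: pen up
  BK 6: (-5.098,19.691) -> (-1.572,14.837) [heading=126, move]
  RT 108: heading 126 -> 18
]
BK 11: (-1.572,14.837) -> (-12.033,11.438) [heading=18, move]
RT 60: heading 18 -> 318
Final: pos=(-12.033,11.438), heading=318, 2 segment(s) drawn

Segment lengths:
  seg 1: (0,0) -> (0,10), length = 10
  seg 2: (0,10) -> (0,23), length = 13
Total = 23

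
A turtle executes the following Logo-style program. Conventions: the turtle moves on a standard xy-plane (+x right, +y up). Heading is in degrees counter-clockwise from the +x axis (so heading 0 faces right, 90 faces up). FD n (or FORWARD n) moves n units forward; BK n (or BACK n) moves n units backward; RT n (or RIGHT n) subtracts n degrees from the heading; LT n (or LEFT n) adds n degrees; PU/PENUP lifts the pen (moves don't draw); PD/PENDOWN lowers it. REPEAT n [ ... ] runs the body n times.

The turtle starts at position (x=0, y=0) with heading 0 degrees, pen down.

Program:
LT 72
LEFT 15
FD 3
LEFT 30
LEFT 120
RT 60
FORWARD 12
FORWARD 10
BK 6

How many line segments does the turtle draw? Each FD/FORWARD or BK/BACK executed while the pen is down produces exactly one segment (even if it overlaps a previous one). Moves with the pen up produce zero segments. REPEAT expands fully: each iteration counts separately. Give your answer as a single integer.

Executing turtle program step by step:
Start: pos=(0,0), heading=0, pen down
LT 72: heading 0 -> 72
LT 15: heading 72 -> 87
FD 3: (0,0) -> (0.157,2.996) [heading=87, draw]
LT 30: heading 87 -> 117
LT 120: heading 117 -> 237
RT 60: heading 237 -> 177
FD 12: (0.157,2.996) -> (-11.827,3.624) [heading=177, draw]
FD 10: (-11.827,3.624) -> (-21.813,4.147) [heading=177, draw]
BK 6: (-21.813,4.147) -> (-15.821,3.833) [heading=177, draw]
Final: pos=(-15.821,3.833), heading=177, 4 segment(s) drawn
Segments drawn: 4

Answer: 4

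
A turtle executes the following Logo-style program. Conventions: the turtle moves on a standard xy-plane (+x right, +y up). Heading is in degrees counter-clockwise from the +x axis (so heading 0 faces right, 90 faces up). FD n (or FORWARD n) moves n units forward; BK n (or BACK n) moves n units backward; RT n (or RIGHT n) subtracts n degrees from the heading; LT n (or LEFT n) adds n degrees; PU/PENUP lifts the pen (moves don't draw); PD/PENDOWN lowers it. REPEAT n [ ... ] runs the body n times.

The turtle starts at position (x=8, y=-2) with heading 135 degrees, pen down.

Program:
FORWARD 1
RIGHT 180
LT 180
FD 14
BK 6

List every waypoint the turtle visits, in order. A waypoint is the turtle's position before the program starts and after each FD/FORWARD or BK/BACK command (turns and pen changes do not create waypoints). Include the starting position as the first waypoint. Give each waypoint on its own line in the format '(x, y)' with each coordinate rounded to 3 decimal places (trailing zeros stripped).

Executing turtle program step by step:
Start: pos=(8,-2), heading=135, pen down
FD 1: (8,-2) -> (7.293,-1.293) [heading=135, draw]
RT 180: heading 135 -> 315
LT 180: heading 315 -> 135
FD 14: (7.293,-1.293) -> (-2.607,8.607) [heading=135, draw]
BK 6: (-2.607,8.607) -> (1.636,4.364) [heading=135, draw]
Final: pos=(1.636,4.364), heading=135, 3 segment(s) drawn
Waypoints (4 total):
(8, -2)
(7.293, -1.293)
(-2.607, 8.607)
(1.636, 4.364)

Answer: (8, -2)
(7.293, -1.293)
(-2.607, 8.607)
(1.636, 4.364)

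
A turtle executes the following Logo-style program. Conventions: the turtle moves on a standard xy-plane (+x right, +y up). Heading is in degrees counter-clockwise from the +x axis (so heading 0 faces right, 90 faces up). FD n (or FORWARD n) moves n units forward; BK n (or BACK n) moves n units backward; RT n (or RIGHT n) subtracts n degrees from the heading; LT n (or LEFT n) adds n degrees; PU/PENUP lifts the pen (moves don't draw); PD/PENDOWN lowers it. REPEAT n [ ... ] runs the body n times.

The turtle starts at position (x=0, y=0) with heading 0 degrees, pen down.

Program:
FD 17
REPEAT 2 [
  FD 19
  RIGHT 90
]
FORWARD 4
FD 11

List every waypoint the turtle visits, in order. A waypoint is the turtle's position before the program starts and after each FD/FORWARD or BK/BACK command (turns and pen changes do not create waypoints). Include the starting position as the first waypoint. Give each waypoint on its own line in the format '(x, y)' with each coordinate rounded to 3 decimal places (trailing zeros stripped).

Executing turtle program step by step:
Start: pos=(0,0), heading=0, pen down
FD 17: (0,0) -> (17,0) [heading=0, draw]
REPEAT 2 [
  -- iteration 1/2 --
  FD 19: (17,0) -> (36,0) [heading=0, draw]
  RT 90: heading 0 -> 270
  -- iteration 2/2 --
  FD 19: (36,0) -> (36,-19) [heading=270, draw]
  RT 90: heading 270 -> 180
]
FD 4: (36,-19) -> (32,-19) [heading=180, draw]
FD 11: (32,-19) -> (21,-19) [heading=180, draw]
Final: pos=(21,-19), heading=180, 5 segment(s) drawn
Waypoints (6 total):
(0, 0)
(17, 0)
(36, 0)
(36, -19)
(32, -19)
(21, -19)

Answer: (0, 0)
(17, 0)
(36, 0)
(36, -19)
(32, -19)
(21, -19)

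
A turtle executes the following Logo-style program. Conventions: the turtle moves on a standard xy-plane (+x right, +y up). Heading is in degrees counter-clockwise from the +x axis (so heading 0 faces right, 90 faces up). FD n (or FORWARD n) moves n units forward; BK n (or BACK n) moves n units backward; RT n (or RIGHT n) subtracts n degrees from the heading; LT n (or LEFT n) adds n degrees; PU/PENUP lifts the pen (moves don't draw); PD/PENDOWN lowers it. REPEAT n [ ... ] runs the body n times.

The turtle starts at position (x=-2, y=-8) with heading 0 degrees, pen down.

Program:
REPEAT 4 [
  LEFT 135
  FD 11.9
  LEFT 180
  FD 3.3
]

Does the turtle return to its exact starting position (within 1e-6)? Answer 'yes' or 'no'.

Answer: no

Derivation:
Executing turtle program step by step:
Start: pos=(-2,-8), heading=0, pen down
REPEAT 4 [
  -- iteration 1/4 --
  LT 135: heading 0 -> 135
  FD 11.9: (-2,-8) -> (-10.415,0.415) [heading=135, draw]
  LT 180: heading 135 -> 315
  FD 3.3: (-10.415,0.415) -> (-8.081,-1.919) [heading=315, draw]
  -- iteration 2/4 --
  LT 135: heading 315 -> 90
  FD 11.9: (-8.081,-1.919) -> (-8.081,9.981) [heading=90, draw]
  LT 180: heading 90 -> 270
  FD 3.3: (-8.081,9.981) -> (-8.081,6.681) [heading=270, draw]
  -- iteration 3/4 --
  LT 135: heading 270 -> 45
  FD 11.9: (-8.081,6.681) -> (0.333,15.096) [heading=45, draw]
  LT 180: heading 45 -> 225
  FD 3.3: (0.333,15.096) -> (-2,12.762) [heading=225, draw]
  -- iteration 4/4 --
  LT 135: heading 225 -> 0
  FD 11.9: (-2,12.762) -> (9.9,12.762) [heading=0, draw]
  LT 180: heading 0 -> 180
  FD 3.3: (9.9,12.762) -> (6.6,12.762) [heading=180, draw]
]
Final: pos=(6.6,12.762), heading=180, 8 segment(s) drawn

Start position: (-2, -8)
Final position: (6.6, 12.762)
Distance = 22.473; >= 1e-6 -> NOT closed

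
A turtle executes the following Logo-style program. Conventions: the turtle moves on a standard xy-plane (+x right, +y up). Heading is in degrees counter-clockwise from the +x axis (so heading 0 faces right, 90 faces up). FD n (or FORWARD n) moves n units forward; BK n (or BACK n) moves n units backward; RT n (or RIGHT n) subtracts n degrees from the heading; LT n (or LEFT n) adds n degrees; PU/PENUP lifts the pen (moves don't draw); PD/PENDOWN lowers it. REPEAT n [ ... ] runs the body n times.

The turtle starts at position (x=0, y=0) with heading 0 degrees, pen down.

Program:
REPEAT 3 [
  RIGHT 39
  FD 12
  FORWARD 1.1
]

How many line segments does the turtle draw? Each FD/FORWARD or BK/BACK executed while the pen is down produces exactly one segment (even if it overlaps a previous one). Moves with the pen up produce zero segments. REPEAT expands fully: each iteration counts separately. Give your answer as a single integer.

Answer: 6

Derivation:
Executing turtle program step by step:
Start: pos=(0,0), heading=0, pen down
REPEAT 3 [
  -- iteration 1/3 --
  RT 39: heading 0 -> 321
  FD 12: (0,0) -> (9.326,-7.552) [heading=321, draw]
  FD 1.1: (9.326,-7.552) -> (10.181,-8.244) [heading=321, draw]
  -- iteration 2/3 --
  RT 39: heading 321 -> 282
  FD 12: (10.181,-8.244) -> (12.676,-19.982) [heading=282, draw]
  FD 1.1: (12.676,-19.982) -> (12.904,-21.058) [heading=282, draw]
  -- iteration 3/3 --
  RT 39: heading 282 -> 243
  FD 12: (12.904,-21.058) -> (7.456,-31.75) [heading=243, draw]
  FD 1.1: (7.456,-31.75) -> (6.957,-32.73) [heading=243, draw]
]
Final: pos=(6.957,-32.73), heading=243, 6 segment(s) drawn
Segments drawn: 6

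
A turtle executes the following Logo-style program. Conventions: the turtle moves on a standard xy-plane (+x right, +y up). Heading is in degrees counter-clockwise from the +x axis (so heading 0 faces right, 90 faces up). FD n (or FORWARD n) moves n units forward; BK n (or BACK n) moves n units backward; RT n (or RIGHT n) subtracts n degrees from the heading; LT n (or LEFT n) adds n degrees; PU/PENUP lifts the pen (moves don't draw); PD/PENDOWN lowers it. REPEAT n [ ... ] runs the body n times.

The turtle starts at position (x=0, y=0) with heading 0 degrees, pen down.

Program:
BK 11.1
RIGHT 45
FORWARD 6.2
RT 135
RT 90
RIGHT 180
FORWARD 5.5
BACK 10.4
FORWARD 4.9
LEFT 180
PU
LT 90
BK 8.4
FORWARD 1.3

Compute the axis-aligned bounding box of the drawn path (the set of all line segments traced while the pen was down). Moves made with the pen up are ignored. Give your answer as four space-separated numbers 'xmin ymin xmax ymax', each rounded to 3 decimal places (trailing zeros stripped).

Answer: -11.1 -9.884 0 0.516

Derivation:
Executing turtle program step by step:
Start: pos=(0,0), heading=0, pen down
BK 11.1: (0,0) -> (-11.1,0) [heading=0, draw]
RT 45: heading 0 -> 315
FD 6.2: (-11.1,0) -> (-6.716,-4.384) [heading=315, draw]
RT 135: heading 315 -> 180
RT 90: heading 180 -> 90
RT 180: heading 90 -> 270
FD 5.5: (-6.716,-4.384) -> (-6.716,-9.884) [heading=270, draw]
BK 10.4: (-6.716,-9.884) -> (-6.716,0.516) [heading=270, draw]
FD 4.9: (-6.716,0.516) -> (-6.716,-4.384) [heading=270, draw]
LT 180: heading 270 -> 90
PU: pen up
LT 90: heading 90 -> 180
BK 8.4: (-6.716,-4.384) -> (1.684,-4.384) [heading=180, move]
FD 1.3: (1.684,-4.384) -> (0.384,-4.384) [heading=180, move]
Final: pos=(0.384,-4.384), heading=180, 5 segment(s) drawn

Segment endpoints: x in {-11.1, -6.716, -6.716, -6.716, 0}, y in {-9.884, -4.384, -4.384, 0, 0.516}
xmin=-11.1, ymin=-9.884, xmax=0, ymax=0.516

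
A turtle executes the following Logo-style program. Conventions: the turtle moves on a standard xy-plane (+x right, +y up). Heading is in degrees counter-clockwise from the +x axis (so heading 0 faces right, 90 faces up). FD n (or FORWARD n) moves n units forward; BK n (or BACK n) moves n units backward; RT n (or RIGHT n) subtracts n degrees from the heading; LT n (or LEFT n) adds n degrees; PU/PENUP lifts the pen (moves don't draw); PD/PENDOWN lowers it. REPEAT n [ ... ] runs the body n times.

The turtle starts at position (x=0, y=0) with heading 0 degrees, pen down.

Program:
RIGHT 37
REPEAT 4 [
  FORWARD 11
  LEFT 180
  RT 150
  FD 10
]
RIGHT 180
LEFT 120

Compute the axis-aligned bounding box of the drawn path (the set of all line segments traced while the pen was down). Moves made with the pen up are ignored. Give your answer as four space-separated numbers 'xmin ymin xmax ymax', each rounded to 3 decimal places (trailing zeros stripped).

Executing turtle program step by step:
Start: pos=(0,0), heading=0, pen down
RT 37: heading 0 -> 323
REPEAT 4 [
  -- iteration 1/4 --
  FD 11: (0,0) -> (8.785,-6.62) [heading=323, draw]
  LT 180: heading 323 -> 143
  RT 150: heading 143 -> 353
  FD 10: (8.785,-6.62) -> (18.71,-7.839) [heading=353, draw]
  -- iteration 2/4 --
  FD 11: (18.71,-7.839) -> (29.628,-9.179) [heading=353, draw]
  LT 180: heading 353 -> 173
  RT 150: heading 173 -> 23
  FD 10: (29.628,-9.179) -> (38.834,-5.272) [heading=23, draw]
  -- iteration 3/4 --
  FD 11: (38.834,-5.272) -> (48.959,-0.974) [heading=23, draw]
  LT 180: heading 23 -> 203
  RT 150: heading 203 -> 53
  FD 10: (48.959,-0.974) -> (54.977,7.012) [heading=53, draw]
  -- iteration 4/4 --
  FD 11: (54.977,7.012) -> (61.597,15.797) [heading=53, draw]
  LT 180: heading 53 -> 233
  RT 150: heading 233 -> 83
  FD 10: (61.597,15.797) -> (62.816,25.723) [heading=83, draw]
]
RT 180: heading 83 -> 263
LT 120: heading 263 -> 23
Final: pos=(62.816,25.723), heading=23, 8 segment(s) drawn

Segment endpoints: x in {0, 8.785, 18.71, 29.628, 38.834, 48.959, 54.977, 61.597, 62.816}, y in {-9.179, -7.839, -6.62, -5.272, -0.974, 0, 7.012, 15.797, 25.723}
xmin=0, ymin=-9.179, xmax=62.816, ymax=25.723

Answer: 0 -9.179 62.816 25.723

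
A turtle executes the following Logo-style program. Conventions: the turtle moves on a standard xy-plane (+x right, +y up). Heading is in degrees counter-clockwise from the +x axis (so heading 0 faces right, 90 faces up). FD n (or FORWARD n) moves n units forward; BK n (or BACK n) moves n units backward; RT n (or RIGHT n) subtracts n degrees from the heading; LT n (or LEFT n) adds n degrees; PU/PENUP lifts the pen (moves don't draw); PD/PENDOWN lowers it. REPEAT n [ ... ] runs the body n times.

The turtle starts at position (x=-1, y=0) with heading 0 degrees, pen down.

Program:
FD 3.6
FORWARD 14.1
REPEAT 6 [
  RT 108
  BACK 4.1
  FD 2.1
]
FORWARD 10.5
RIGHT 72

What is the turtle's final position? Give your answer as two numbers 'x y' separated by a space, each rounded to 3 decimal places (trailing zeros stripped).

Executing turtle program step by step:
Start: pos=(-1,0), heading=0, pen down
FD 3.6: (-1,0) -> (2.6,0) [heading=0, draw]
FD 14.1: (2.6,0) -> (16.7,0) [heading=0, draw]
REPEAT 6 [
  -- iteration 1/6 --
  RT 108: heading 0 -> 252
  BK 4.1: (16.7,0) -> (17.967,3.899) [heading=252, draw]
  FD 2.1: (17.967,3.899) -> (17.318,1.902) [heading=252, draw]
  -- iteration 2/6 --
  RT 108: heading 252 -> 144
  BK 4.1: (17.318,1.902) -> (20.635,-0.508) [heading=144, draw]
  FD 2.1: (20.635,-0.508) -> (18.936,0.727) [heading=144, draw]
  -- iteration 3/6 --
  RT 108: heading 144 -> 36
  BK 4.1: (18.936,0.727) -> (15.619,-1.683) [heading=36, draw]
  FD 2.1: (15.619,-1.683) -> (17.318,-0.449) [heading=36, draw]
  -- iteration 4/6 --
  RT 108: heading 36 -> 288
  BK 4.1: (17.318,-0.449) -> (16.051,3.45) [heading=288, draw]
  FD 2.1: (16.051,3.45) -> (16.7,1.453) [heading=288, draw]
  -- iteration 5/6 --
  RT 108: heading 288 -> 180
  BK 4.1: (16.7,1.453) -> (20.8,1.453) [heading=180, draw]
  FD 2.1: (20.8,1.453) -> (18.7,1.453) [heading=180, draw]
  -- iteration 6/6 --
  RT 108: heading 180 -> 72
  BK 4.1: (18.7,1.453) -> (17.433,-2.446) [heading=72, draw]
  FD 2.1: (17.433,-2.446) -> (18.082,-0.449) [heading=72, draw]
]
FD 10.5: (18.082,-0.449) -> (21.327,9.537) [heading=72, draw]
RT 72: heading 72 -> 0
Final: pos=(21.327,9.537), heading=0, 15 segment(s) drawn

Answer: 21.327 9.537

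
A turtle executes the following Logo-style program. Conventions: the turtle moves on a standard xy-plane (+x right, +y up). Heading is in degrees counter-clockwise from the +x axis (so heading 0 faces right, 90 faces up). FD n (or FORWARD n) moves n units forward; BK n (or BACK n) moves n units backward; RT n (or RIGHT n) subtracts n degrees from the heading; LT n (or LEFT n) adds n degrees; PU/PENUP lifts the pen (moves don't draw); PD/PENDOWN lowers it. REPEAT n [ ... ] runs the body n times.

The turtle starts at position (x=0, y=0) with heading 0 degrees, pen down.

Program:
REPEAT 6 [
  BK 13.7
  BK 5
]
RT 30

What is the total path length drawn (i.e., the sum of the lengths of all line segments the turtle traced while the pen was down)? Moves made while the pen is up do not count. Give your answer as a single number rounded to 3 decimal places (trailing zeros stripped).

Answer: 112.2

Derivation:
Executing turtle program step by step:
Start: pos=(0,0), heading=0, pen down
REPEAT 6 [
  -- iteration 1/6 --
  BK 13.7: (0,0) -> (-13.7,0) [heading=0, draw]
  BK 5: (-13.7,0) -> (-18.7,0) [heading=0, draw]
  -- iteration 2/6 --
  BK 13.7: (-18.7,0) -> (-32.4,0) [heading=0, draw]
  BK 5: (-32.4,0) -> (-37.4,0) [heading=0, draw]
  -- iteration 3/6 --
  BK 13.7: (-37.4,0) -> (-51.1,0) [heading=0, draw]
  BK 5: (-51.1,0) -> (-56.1,0) [heading=0, draw]
  -- iteration 4/6 --
  BK 13.7: (-56.1,0) -> (-69.8,0) [heading=0, draw]
  BK 5: (-69.8,0) -> (-74.8,0) [heading=0, draw]
  -- iteration 5/6 --
  BK 13.7: (-74.8,0) -> (-88.5,0) [heading=0, draw]
  BK 5: (-88.5,0) -> (-93.5,0) [heading=0, draw]
  -- iteration 6/6 --
  BK 13.7: (-93.5,0) -> (-107.2,0) [heading=0, draw]
  BK 5: (-107.2,0) -> (-112.2,0) [heading=0, draw]
]
RT 30: heading 0 -> 330
Final: pos=(-112.2,0), heading=330, 12 segment(s) drawn

Segment lengths:
  seg 1: (0,0) -> (-13.7,0), length = 13.7
  seg 2: (-13.7,0) -> (-18.7,0), length = 5
  seg 3: (-18.7,0) -> (-32.4,0), length = 13.7
  seg 4: (-32.4,0) -> (-37.4,0), length = 5
  seg 5: (-37.4,0) -> (-51.1,0), length = 13.7
  seg 6: (-51.1,0) -> (-56.1,0), length = 5
  seg 7: (-56.1,0) -> (-69.8,0), length = 13.7
  seg 8: (-69.8,0) -> (-74.8,0), length = 5
  seg 9: (-74.8,0) -> (-88.5,0), length = 13.7
  seg 10: (-88.5,0) -> (-93.5,0), length = 5
  seg 11: (-93.5,0) -> (-107.2,0), length = 13.7
  seg 12: (-107.2,0) -> (-112.2,0), length = 5
Total = 112.2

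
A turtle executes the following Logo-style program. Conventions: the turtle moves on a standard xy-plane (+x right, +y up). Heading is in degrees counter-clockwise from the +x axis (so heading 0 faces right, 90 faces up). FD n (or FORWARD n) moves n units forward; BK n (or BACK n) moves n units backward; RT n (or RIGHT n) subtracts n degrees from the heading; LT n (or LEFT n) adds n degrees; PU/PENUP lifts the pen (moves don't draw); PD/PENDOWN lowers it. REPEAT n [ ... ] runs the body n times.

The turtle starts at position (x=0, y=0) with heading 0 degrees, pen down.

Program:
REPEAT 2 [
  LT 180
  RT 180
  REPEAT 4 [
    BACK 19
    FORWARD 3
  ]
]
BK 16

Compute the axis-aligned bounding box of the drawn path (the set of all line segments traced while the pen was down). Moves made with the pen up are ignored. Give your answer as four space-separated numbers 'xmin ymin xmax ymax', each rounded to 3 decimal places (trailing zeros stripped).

Executing turtle program step by step:
Start: pos=(0,0), heading=0, pen down
REPEAT 2 [
  -- iteration 1/2 --
  LT 180: heading 0 -> 180
  RT 180: heading 180 -> 0
  REPEAT 4 [
    -- iteration 1/4 --
    BK 19: (0,0) -> (-19,0) [heading=0, draw]
    FD 3: (-19,0) -> (-16,0) [heading=0, draw]
    -- iteration 2/4 --
    BK 19: (-16,0) -> (-35,0) [heading=0, draw]
    FD 3: (-35,0) -> (-32,0) [heading=0, draw]
    -- iteration 3/4 --
    BK 19: (-32,0) -> (-51,0) [heading=0, draw]
    FD 3: (-51,0) -> (-48,0) [heading=0, draw]
    -- iteration 4/4 --
    BK 19: (-48,0) -> (-67,0) [heading=0, draw]
    FD 3: (-67,0) -> (-64,0) [heading=0, draw]
  ]
  -- iteration 2/2 --
  LT 180: heading 0 -> 180
  RT 180: heading 180 -> 0
  REPEAT 4 [
    -- iteration 1/4 --
    BK 19: (-64,0) -> (-83,0) [heading=0, draw]
    FD 3: (-83,0) -> (-80,0) [heading=0, draw]
    -- iteration 2/4 --
    BK 19: (-80,0) -> (-99,0) [heading=0, draw]
    FD 3: (-99,0) -> (-96,0) [heading=0, draw]
    -- iteration 3/4 --
    BK 19: (-96,0) -> (-115,0) [heading=0, draw]
    FD 3: (-115,0) -> (-112,0) [heading=0, draw]
    -- iteration 4/4 --
    BK 19: (-112,0) -> (-131,0) [heading=0, draw]
    FD 3: (-131,0) -> (-128,0) [heading=0, draw]
  ]
]
BK 16: (-128,0) -> (-144,0) [heading=0, draw]
Final: pos=(-144,0), heading=0, 17 segment(s) drawn

Segment endpoints: x in {-144, -131, -128, -115, -112, -99, -96, -83, -80, -67, -64, -51, -48, -35, -32, -19, -16, 0}, y in {0}
xmin=-144, ymin=0, xmax=0, ymax=0

Answer: -144 0 0 0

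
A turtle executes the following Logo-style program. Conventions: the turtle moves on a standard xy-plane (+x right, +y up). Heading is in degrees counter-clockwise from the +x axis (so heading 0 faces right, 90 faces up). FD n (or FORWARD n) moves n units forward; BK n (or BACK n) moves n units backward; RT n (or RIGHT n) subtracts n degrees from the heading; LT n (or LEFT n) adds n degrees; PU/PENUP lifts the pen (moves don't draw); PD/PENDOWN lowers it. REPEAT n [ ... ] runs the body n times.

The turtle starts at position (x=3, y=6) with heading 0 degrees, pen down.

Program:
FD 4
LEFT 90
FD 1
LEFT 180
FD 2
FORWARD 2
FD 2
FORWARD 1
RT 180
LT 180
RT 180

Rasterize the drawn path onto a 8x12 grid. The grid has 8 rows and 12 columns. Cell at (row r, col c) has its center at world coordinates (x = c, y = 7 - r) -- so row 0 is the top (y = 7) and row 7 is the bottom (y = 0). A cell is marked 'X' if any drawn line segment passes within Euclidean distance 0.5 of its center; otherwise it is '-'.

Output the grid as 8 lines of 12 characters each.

Answer: -------X----
---XXXXX----
-------X----
-------X----
-------X----
-------X----
-------X----
-------X----

Derivation:
Segment 0: (3,6) -> (7,6)
Segment 1: (7,6) -> (7,7)
Segment 2: (7,7) -> (7,5)
Segment 3: (7,5) -> (7,3)
Segment 4: (7,3) -> (7,1)
Segment 5: (7,1) -> (7,0)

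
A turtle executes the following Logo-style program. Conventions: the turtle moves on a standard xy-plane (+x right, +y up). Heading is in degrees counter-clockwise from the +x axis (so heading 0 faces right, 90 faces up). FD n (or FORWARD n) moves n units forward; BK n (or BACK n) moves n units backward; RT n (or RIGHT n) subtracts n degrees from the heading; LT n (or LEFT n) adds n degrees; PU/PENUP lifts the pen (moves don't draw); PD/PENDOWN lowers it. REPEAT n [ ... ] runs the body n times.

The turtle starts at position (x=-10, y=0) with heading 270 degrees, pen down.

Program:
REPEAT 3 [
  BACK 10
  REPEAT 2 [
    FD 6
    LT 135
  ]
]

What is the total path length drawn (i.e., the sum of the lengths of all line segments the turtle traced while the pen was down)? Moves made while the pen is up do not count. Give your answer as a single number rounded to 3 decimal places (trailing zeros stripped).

Answer: 66

Derivation:
Executing turtle program step by step:
Start: pos=(-10,0), heading=270, pen down
REPEAT 3 [
  -- iteration 1/3 --
  BK 10: (-10,0) -> (-10,10) [heading=270, draw]
  REPEAT 2 [
    -- iteration 1/2 --
    FD 6: (-10,10) -> (-10,4) [heading=270, draw]
    LT 135: heading 270 -> 45
    -- iteration 2/2 --
    FD 6: (-10,4) -> (-5.757,8.243) [heading=45, draw]
    LT 135: heading 45 -> 180
  ]
  -- iteration 2/3 --
  BK 10: (-5.757,8.243) -> (4.243,8.243) [heading=180, draw]
  REPEAT 2 [
    -- iteration 1/2 --
    FD 6: (4.243,8.243) -> (-1.757,8.243) [heading=180, draw]
    LT 135: heading 180 -> 315
    -- iteration 2/2 --
    FD 6: (-1.757,8.243) -> (2.485,4) [heading=315, draw]
    LT 135: heading 315 -> 90
  ]
  -- iteration 3/3 --
  BK 10: (2.485,4) -> (2.485,-6) [heading=90, draw]
  REPEAT 2 [
    -- iteration 1/2 --
    FD 6: (2.485,-6) -> (2.485,0) [heading=90, draw]
    LT 135: heading 90 -> 225
    -- iteration 2/2 --
    FD 6: (2.485,0) -> (-1.757,-4.243) [heading=225, draw]
    LT 135: heading 225 -> 0
  ]
]
Final: pos=(-1.757,-4.243), heading=0, 9 segment(s) drawn

Segment lengths:
  seg 1: (-10,0) -> (-10,10), length = 10
  seg 2: (-10,10) -> (-10,4), length = 6
  seg 3: (-10,4) -> (-5.757,8.243), length = 6
  seg 4: (-5.757,8.243) -> (4.243,8.243), length = 10
  seg 5: (4.243,8.243) -> (-1.757,8.243), length = 6
  seg 6: (-1.757,8.243) -> (2.485,4), length = 6
  seg 7: (2.485,4) -> (2.485,-6), length = 10
  seg 8: (2.485,-6) -> (2.485,0), length = 6
  seg 9: (2.485,0) -> (-1.757,-4.243), length = 6
Total = 66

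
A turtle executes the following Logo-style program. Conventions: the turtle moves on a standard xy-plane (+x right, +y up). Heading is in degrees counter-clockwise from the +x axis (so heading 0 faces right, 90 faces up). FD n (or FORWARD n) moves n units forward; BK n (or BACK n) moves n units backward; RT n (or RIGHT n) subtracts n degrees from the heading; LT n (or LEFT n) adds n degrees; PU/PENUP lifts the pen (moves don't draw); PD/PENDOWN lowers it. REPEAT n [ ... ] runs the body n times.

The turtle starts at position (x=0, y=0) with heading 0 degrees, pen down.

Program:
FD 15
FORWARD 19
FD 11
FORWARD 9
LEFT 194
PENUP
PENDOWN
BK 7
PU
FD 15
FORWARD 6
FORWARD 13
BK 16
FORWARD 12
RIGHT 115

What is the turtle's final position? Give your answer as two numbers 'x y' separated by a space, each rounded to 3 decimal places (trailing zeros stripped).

Executing turtle program step by step:
Start: pos=(0,0), heading=0, pen down
FD 15: (0,0) -> (15,0) [heading=0, draw]
FD 19: (15,0) -> (34,0) [heading=0, draw]
FD 11: (34,0) -> (45,0) [heading=0, draw]
FD 9: (45,0) -> (54,0) [heading=0, draw]
LT 194: heading 0 -> 194
PU: pen up
PD: pen down
BK 7: (54,0) -> (60.792,1.693) [heading=194, draw]
PU: pen up
FD 15: (60.792,1.693) -> (46.238,-1.935) [heading=194, move]
FD 6: (46.238,-1.935) -> (40.416,-3.387) [heading=194, move]
FD 13: (40.416,-3.387) -> (27.802,-6.532) [heading=194, move]
BK 16: (27.802,-6.532) -> (43.327,-2.661) [heading=194, move]
FD 12: (43.327,-2.661) -> (31.683,-5.564) [heading=194, move]
RT 115: heading 194 -> 79
Final: pos=(31.683,-5.564), heading=79, 5 segment(s) drawn

Answer: 31.683 -5.564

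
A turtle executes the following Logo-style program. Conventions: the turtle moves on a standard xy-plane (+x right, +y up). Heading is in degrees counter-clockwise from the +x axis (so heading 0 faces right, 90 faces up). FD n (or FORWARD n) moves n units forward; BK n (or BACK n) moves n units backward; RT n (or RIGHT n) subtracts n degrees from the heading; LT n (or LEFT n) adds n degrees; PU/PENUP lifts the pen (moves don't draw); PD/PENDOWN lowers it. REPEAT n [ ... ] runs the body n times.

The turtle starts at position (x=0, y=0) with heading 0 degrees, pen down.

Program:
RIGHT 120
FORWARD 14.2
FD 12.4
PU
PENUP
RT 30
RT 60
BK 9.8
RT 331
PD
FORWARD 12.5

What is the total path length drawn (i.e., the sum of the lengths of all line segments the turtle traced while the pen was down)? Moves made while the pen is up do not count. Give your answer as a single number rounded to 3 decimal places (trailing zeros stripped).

Executing turtle program step by step:
Start: pos=(0,0), heading=0, pen down
RT 120: heading 0 -> 240
FD 14.2: (0,0) -> (-7.1,-12.298) [heading=240, draw]
FD 12.4: (-7.1,-12.298) -> (-13.3,-23.036) [heading=240, draw]
PU: pen up
PU: pen up
RT 30: heading 240 -> 210
RT 60: heading 210 -> 150
BK 9.8: (-13.3,-23.036) -> (-4.813,-27.936) [heading=150, move]
RT 331: heading 150 -> 179
PD: pen down
FD 12.5: (-4.813,-27.936) -> (-17.311,-27.718) [heading=179, draw]
Final: pos=(-17.311,-27.718), heading=179, 3 segment(s) drawn

Segment lengths:
  seg 1: (0,0) -> (-7.1,-12.298), length = 14.2
  seg 2: (-7.1,-12.298) -> (-13.3,-23.036), length = 12.4
  seg 3: (-4.813,-27.936) -> (-17.311,-27.718), length = 12.5
Total = 39.1

Answer: 39.1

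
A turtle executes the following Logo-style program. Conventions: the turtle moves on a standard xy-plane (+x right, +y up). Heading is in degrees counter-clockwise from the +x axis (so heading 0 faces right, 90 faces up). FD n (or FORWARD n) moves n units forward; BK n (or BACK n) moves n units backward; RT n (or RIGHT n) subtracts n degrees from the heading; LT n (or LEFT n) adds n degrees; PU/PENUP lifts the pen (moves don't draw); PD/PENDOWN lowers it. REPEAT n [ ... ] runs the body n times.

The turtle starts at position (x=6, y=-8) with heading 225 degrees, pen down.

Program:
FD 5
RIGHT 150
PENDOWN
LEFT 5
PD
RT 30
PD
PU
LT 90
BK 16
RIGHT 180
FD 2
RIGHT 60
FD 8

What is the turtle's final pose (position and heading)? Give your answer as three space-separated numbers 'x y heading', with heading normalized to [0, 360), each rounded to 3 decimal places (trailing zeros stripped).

Answer: 14.864 -30.984 260

Derivation:
Executing turtle program step by step:
Start: pos=(6,-8), heading=225, pen down
FD 5: (6,-8) -> (2.464,-11.536) [heading=225, draw]
RT 150: heading 225 -> 75
PD: pen down
LT 5: heading 75 -> 80
PD: pen down
RT 30: heading 80 -> 50
PD: pen down
PU: pen up
LT 90: heading 50 -> 140
BK 16: (2.464,-11.536) -> (14.721,-21.82) [heading=140, move]
RT 180: heading 140 -> 320
FD 2: (14.721,-21.82) -> (16.253,-23.106) [heading=320, move]
RT 60: heading 320 -> 260
FD 8: (16.253,-23.106) -> (14.864,-30.984) [heading=260, move]
Final: pos=(14.864,-30.984), heading=260, 1 segment(s) drawn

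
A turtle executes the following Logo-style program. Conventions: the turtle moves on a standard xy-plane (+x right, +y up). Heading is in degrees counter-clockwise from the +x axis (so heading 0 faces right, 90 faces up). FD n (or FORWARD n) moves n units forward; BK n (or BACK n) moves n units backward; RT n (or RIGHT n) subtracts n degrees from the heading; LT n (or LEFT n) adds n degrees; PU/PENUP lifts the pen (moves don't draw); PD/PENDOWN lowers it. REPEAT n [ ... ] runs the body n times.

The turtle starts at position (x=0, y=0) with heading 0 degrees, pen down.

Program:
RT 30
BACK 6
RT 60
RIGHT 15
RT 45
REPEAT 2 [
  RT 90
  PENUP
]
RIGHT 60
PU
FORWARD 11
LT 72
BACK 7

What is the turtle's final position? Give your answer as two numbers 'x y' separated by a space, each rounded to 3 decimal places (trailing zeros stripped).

Answer: -0.872 -7.184

Derivation:
Executing turtle program step by step:
Start: pos=(0,0), heading=0, pen down
RT 30: heading 0 -> 330
BK 6: (0,0) -> (-5.196,3) [heading=330, draw]
RT 60: heading 330 -> 270
RT 15: heading 270 -> 255
RT 45: heading 255 -> 210
REPEAT 2 [
  -- iteration 1/2 --
  RT 90: heading 210 -> 120
  PU: pen up
  -- iteration 2/2 --
  RT 90: heading 120 -> 30
  PU: pen up
]
RT 60: heading 30 -> 330
PU: pen up
FD 11: (-5.196,3) -> (4.33,-2.5) [heading=330, move]
LT 72: heading 330 -> 42
BK 7: (4.33,-2.5) -> (-0.872,-7.184) [heading=42, move]
Final: pos=(-0.872,-7.184), heading=42, 1 segment(s) drawn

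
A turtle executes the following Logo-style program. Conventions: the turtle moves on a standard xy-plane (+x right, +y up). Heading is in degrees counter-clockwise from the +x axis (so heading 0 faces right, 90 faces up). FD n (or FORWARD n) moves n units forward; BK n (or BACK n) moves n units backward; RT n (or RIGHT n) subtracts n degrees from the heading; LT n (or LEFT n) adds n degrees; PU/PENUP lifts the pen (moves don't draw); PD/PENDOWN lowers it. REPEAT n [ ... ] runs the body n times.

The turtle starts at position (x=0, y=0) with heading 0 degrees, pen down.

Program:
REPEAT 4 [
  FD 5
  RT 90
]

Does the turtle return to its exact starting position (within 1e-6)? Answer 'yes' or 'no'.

Executing turtle program step by step:
Start: pos=(0,0), heading=0, pen down
REPEAT 4 [
  -- iteration 1/4 --
  FD 5: (0,0) -> (5,0) [heading=0, draw]
  RT 90: heading 0 -> 270
  -- iteration 2/4 --
  FD 5: (5,0) -> (5,-5) [heading=270, draw]
  RT 90: heading 270 -> 180
  -- iteration 3/4 --
  FD 5: (5,-5) -> (0,-5) [heading=180, draw]
  RT 90: heading 180 -> 90
  -- iteration 4/4 --
  FD 5: (0,-5) -> (0,0) [heading=90, draw]
  RT 90: heading 90 -> 0
]
Final: pos=(0,0), heading=0, 4 segment(s) drawn

Start position: (0, 0)
Final position: (0, 0)
Distance = 0; < 1e-6 -> CLOSED

Answer: yes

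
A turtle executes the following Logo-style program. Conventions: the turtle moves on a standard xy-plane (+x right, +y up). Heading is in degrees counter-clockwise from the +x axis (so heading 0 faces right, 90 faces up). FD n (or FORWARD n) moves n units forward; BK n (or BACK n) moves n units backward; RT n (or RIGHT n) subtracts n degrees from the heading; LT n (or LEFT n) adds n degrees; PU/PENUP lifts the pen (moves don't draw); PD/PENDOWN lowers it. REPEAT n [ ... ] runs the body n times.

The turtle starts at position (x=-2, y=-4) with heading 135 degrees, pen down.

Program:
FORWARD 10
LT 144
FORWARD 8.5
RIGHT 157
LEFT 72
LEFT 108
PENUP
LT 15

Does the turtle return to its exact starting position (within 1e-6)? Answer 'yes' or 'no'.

Answer: no

Derivation:
Executing turtle program step by step:
Start: pos=(-2,-4), heading=135, pen down
FD 10: (-2,-4) -> (-9.071,3.071) [heading=135, draw]
LT 144: heading 135 -> 279
FD 8.5: (-9.071,3.071) -> (-7.741,-5.324) [heading=279, draw]
RT 157: heading 279 -> 122
LT 72: heading 122 -> 194
LT 108: heading 194 -> 302
PU: pen up
LT 15: heading 302 -> 317
Final: pos=(-7.741,-5.324), heading=317, 2 segment(s) drawn

Start position: (-2, -4)
Final position: (-7.741, -5.324)
Distance = 5.892; >= 1e-6 -> NOT closed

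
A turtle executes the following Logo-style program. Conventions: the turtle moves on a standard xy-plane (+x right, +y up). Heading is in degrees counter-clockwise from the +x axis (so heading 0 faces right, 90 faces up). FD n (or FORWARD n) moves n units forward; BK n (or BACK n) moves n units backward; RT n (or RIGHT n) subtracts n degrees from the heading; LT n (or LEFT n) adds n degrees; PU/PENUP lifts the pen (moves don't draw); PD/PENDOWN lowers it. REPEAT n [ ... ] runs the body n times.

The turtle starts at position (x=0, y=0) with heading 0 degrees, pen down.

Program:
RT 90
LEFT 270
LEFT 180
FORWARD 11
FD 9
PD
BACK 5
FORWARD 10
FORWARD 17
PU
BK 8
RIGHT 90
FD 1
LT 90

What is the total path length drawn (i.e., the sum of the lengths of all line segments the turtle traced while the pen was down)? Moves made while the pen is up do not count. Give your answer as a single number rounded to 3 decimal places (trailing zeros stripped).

Executing turtle program step by step:
Start: pos=(0,0), heading=0, pen down
RT 90: heading 0 -> 270
LT 270: heading 270 -> 180
LT 180: heading 180 -> 0
FD 11: (0,0) -> (11,0) [heading=0, draw]
FD 9: (11,0) -> (20,0) [heading=0, draw]
PD: pen down
BK 5: (20,0) -> (15,0) [heading=0, draw]
FD 10: (15,0) -> (25,0) [heading=0, draw]
FD 17: (25,0) -> (42,0) [heading=0, draw]
PU: pen up
BK 8: (42,0) -> (34,0) [heading=0, move]
RT 90: heading 0 -> 270
FD 1: (34,0) -> (34,-1) [heading=270, move]
LT 90: heading 270 -> 0
Final: pos=(34,-1), heading=0, 5 segment(s) drawn

Segment lengths:
  seg 1: (0,0) -> (11,0), length = 11
  seg 2: (11,0) -> (20,0), length = 9
  seg 3: (20,0) -> (15,0), length = 5
  seg 4: (15,0) -> (25,0), length = 10
  seg 5: (25,0) -> (42,0), length = 17
Total = 52

Answer: 52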